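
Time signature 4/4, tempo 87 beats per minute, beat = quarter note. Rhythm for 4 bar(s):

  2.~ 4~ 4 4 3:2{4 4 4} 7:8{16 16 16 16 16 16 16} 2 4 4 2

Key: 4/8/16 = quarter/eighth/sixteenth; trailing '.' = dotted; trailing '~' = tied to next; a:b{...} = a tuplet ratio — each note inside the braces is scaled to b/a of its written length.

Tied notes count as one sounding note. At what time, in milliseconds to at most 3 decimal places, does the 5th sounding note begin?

note 5 onset = 22/3b = 5057.471ms

1. 0.0ms @ 0 + 3448.276ms (5)
2. 3448.276ms @ 5 + 689.655ms (1)
3. 4137.931ms @ 6 + 459.77ms (2/3)
4. 4597.701ms @ 20/3 + 459.77ms (2/3)
5. 5057.471ms @ 22/3 + 459.77ms (2/3)
6. 5517.241ms @ 8 + 197.044ms (2/7)
7. 5714.286ms @ 58/7 + 197.044ms (2/7)
8. 5911.33ms @ 60/7 + 197.044ms (2/7)
9. 6108.374ms @ 62/7 + 197.044ms (2/7)
10. 6305.419ms @ 64/7 + 197.044ms (2/7)
11. 6502.463ms @ 66/7 + 197.044ms (2/7)
12. 6699.507ms @ 68/7 + 197.044ms (2/7)
13. 6896.552ms @ 10 + 1379.31ms (2)
14. 8275.862ms @ 12 + 689.655ms (1)
15. 8965.517ms @ 13 + 689.655ms (1)
16. 9655.172ms @ 14 + 1379.31ms (2)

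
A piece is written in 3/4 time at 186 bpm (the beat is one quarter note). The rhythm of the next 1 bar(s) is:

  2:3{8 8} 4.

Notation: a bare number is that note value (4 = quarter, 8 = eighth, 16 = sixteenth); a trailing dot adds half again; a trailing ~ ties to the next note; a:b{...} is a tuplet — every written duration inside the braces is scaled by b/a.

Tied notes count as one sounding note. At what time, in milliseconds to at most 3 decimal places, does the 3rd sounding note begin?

note 3 onset = 3/2b = 483.871ms

1. 0.0ms @ 0 + 241.935ms (3/4)
2. 241.935ms @ 3/4 + 241.935ms (3/4)
3. 483.871ms @ 3/2 + 483.871ms (3/2)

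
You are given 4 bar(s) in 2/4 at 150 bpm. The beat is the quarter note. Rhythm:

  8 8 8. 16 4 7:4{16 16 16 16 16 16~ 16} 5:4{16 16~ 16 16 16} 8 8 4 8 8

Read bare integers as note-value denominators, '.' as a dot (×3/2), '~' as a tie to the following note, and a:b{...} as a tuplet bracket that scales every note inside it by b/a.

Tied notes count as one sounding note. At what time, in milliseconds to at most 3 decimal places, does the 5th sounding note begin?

1. 0.0ms @ 0 + 200.0ms (1/2)
2. 200.0ms @ 1/2 + 200.0ms (1/2)
3. 400.0ms @ 1 + 300.0ms (3/4)
4. 700.0ms @ 7/4 + 100.0ms (1/4)
5. 800.0ms @ 2 + 400.0ms (1)
6. 1200.0ms @ 3 + 57.143ms (1/7)
7. 1257.143ms @ 22/7 + 57.143ms (1/7)
8. 1314.286ms @ 23/7 + 57.143ms (1/7)
9. 1371.429ms @ 24/7 + 57.143ms (1/7)
10. 1428.571ms @ 25/7 + 57.143ms (1/7)
11. 1485.714ms @ 26/7 + 114.286ms (2/7)
12. 1600.0ms @ 4 + 80.0ms (1/5)
13. 1680.0ms @ 21/5 + 160.0ms (2/5)
14. 1840.0ms @ 23/5 + 80.0ms (1/5)
15. 1920.0ms @ 24/5 + 80.0ms (1/5)
16. 2000.0ms @ 5 + 200.0ms (1/2)
17. 2200.0ms @ 11/2 + 200.0ms (1/2)
18. 2400.0ms @ 6 + 400.0ms (1)
19. 2800.0ms @ 7 + 200.0ms (1/2)
20. 3000.0ms @ 15/2 + 200.0ms (1/2)

note 5 onset = 2b = 800.0ms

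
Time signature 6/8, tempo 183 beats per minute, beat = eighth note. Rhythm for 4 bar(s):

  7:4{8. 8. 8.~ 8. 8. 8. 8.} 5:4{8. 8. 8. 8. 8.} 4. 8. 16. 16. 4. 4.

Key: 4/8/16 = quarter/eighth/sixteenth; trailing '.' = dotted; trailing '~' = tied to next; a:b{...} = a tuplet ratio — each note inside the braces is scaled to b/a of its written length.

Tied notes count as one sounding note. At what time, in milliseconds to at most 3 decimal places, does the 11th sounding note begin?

1. 0.0ms @ 0 + 281.03ms (6/7)
2. 281.03ms @ 6/7 + 281.03ms (6/7)
3. 562.061ms @ 12/7 + 562.061ms (12/7)
4. 1124.122ms @ 24/7 + 281.03ms (6/7)
5. 1405.152ms @ 30/7 + 281.03ms (6/7)
6. 1686.183ms @ 36/7 + 281.03ms (6/7)
7. 1967.213ms @ 6 + 393.443ms (6/5)
8. 2360.656ms @ 36/5 + 393.443ms (6/5)
9. 2754.098ms @ 42/5 + 393.443ms (6/5)
10. 3147.541ms @ 48/5 + 393.443ms (6/5)
11. 3540.984ms @ 54/5 + 393.443ms (6/5)
12. 3934.426ms @ 12 + 983.607ms (3)
13. 4918.033ms @ 15 + 491.803ms (3/2)
14. 5409.836ms @ 33/2 + 245.902ms (3/4)
15. 5655.738ms @ 69/4 + 245.902ms (3/4)
16. 5901.639ms @ 18 + 983.607ms (3)
17. 6885.246ms @ 21 + 983.607ms (3)

note 11 onset = 54/5b = 3540.984ms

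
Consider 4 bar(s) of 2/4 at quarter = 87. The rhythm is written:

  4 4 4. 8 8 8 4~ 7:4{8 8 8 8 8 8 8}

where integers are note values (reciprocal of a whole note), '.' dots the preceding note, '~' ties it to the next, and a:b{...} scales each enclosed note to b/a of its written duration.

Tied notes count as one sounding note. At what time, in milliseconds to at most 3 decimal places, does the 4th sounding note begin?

note 4 onset = 7/2b = 2413.793ms

1. 0.0ms @ 0 + 689.655ms (1)
2. 689.655ms @ 1 + 689.655ms (1)
3. 1379.31ms @ 2 + 1034.483ms (3/2)
4. 2413.793ms @ 7/2 + 344.828ms (1/2)
5. 2758.621ms @ 4 + 344.828ms (1/2)
6. 3103.448ms @ 9/2 + 344.828ms (1/2)
7. 3448.276ms @ 5 + 886.7ms (9/7)
8. 4334.975ms @ 44/7 + 197.044ms (2/7)
9. 4532.02ms @ 46/7 + 197.044ms (2/7)
10. 4729.064ms @ 48/7 + 197.044ms (2/7)
11. 4926.108ms @ 50/7 + 197.044ms (2/7)
12. 5123.153ms @ 52/7 + 197.044ms (2/7)
13. 5320.197ms @ 54/7 + 197.044ms (2/7)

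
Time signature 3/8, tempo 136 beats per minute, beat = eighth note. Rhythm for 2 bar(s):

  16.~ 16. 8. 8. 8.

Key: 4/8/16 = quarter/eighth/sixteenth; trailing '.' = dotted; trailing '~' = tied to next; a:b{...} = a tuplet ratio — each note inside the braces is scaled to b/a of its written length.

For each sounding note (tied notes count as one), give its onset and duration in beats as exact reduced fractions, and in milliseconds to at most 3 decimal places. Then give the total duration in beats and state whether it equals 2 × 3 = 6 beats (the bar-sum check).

1) 0.0ms=0b +661.765ms=3/2b
2) 661.765ms=3/2b +661.765ms=3/2b
3) 1323.529ms=3b +661.765ms=3/2b
4) 1985.294ms=9/2b +661.765ms=3/2b
Σ=6b of 6 (136bpm 3/8) — PASS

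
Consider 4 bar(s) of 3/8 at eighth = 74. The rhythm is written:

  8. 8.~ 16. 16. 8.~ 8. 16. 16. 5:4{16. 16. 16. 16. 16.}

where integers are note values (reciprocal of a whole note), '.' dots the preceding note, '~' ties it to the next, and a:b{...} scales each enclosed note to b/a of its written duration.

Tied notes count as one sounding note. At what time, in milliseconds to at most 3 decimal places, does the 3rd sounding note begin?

1. 0.0ms @ 0 + 1216.216ms (3/2)
2. 1216.216ms @ 3/2 + 1824.324ms (9/4)
3. 3040.541ms @ 15/4 + 608.108ms (3/4)
4. 3648.649ms @ 9/2 + 2432.432ms (3)
5. 6081.081ms @ 15/2 + 608.108ms (3/4)
6. 6689.189ms @ 33/4 + 608.108ms (3/4)
7. 7297.297ms @ 9 + 486.486ms (3/5)
8. 7783.784ms @ 48/5 + 486.486ms (3/5)
9. 8270.27ms @ 51/5 + 486.486ms (3/5)
10. 8756.757ms @ 54/5 + 486.486ms (3/5)
11. 9243.243ms @ 57/5 + 486.486ms (3/5)

note 3 onset = 15/4b = 3040.541ms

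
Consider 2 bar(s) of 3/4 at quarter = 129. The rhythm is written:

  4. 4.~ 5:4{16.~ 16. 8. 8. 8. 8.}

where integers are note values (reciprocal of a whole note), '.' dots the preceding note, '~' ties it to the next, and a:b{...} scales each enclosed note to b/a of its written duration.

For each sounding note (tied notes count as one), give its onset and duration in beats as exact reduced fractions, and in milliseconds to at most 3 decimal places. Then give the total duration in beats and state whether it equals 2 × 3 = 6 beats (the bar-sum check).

1) 0.0ms=0b +697.674ms=3/2b
2) 697.674ms=3/2b +976.744ms=21/10b
3) 1674.419ms=18/5b +279.07ms=3/5b
4) 1953.488ms=21/5b +279.07ms=3/5b
5) 2232.558ms=24/5b +279.07ms=3/5b
6) 2511.628ms=27/5b +279.07ms=3/5b
Σ=6b of 6 (129bpm 3/4) — PASS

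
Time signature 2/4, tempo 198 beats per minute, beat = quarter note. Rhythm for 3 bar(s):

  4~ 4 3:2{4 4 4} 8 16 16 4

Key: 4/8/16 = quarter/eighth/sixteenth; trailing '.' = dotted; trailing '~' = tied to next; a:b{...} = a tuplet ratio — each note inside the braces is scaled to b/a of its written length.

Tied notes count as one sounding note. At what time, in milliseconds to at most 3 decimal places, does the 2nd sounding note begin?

note 2 onset = 2b = 606.061ms

1. 0.0ms @ 0 + 606.061ms (2)
2. 606.061ms @ 2 + 202.02ms (2/3)
3. 808.081ms @ 8/3 + 202.02ms (2/3)
4. 1010.101ms @ 10/3 + 202.02ms (2/3)
5. 1212.121ms @ 4 + 151.515ms (1/2)
6. 1363.636ms @ 9/2 + 75.758ms (1/4)
7. 1439.394ms @ 19/4 + 75.758ms (1/4)
8. 1515.152ms @ 5 + 303.03ms (1)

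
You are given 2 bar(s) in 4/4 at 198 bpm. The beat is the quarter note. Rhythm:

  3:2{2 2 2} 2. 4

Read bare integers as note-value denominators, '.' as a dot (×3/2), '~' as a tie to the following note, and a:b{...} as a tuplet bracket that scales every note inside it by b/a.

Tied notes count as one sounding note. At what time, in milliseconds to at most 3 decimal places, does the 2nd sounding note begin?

1. 0.0ms @ 0 + 404.04ms (4/3)
2. 404.04ms @ 4/3 + 404.04ms (4/3)
3. 808.081ms @ 8/3 + 404.04ms (4/3)
4. 1212.121ms @ 4 + 909.091ms (3)
5. 2121.212ms @ 7 + 303.03ms (1)

note 2 onset = 4/3b = 404.04ms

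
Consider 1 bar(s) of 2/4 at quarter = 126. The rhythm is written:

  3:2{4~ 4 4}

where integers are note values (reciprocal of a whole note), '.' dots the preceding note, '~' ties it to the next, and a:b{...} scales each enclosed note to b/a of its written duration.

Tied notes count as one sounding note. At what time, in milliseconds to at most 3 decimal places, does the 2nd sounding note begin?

note 2 onset = 4/3b = 634.921ms

1. 0.0ms @ 0 + 634.921ms (4/3)
2. 634.921ms @ 4/3 + 317.46ms (2/3)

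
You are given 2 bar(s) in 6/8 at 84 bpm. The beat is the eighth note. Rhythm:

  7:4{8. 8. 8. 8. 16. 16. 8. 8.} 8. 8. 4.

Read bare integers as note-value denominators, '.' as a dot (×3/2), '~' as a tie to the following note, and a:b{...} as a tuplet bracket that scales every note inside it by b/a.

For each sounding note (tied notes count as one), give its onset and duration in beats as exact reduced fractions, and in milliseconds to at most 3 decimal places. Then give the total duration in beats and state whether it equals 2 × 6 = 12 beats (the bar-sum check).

1) 0.0ms=0b +612.245ms=6/7b
2) 612.245ms=6/7b +612.245ms=6/7b
3) 1224.49ms=12/7b +612.245ms=6/7b
4) 1836.735ms=18/7b +612.245ms=6/7b
5) 2448.98ms=24/7b +306.122ms=3/7b
6) 2755.102ms=27/7b +306.122ms=3/7b
7) 3061.224ms=30/7b +612.245ms=6/7b
8) 3673.469ms=36/7b +612.245ms=6/7b
9) 4285.714ms=6b +1071.429ms=3/2b
10) 5357.143ms=15/2b +1071.429ms=3/2b
11) 6428.571ms=9b +2142.857ms=3b
Σ=12b of 12 (84bpm 6/8) — PASS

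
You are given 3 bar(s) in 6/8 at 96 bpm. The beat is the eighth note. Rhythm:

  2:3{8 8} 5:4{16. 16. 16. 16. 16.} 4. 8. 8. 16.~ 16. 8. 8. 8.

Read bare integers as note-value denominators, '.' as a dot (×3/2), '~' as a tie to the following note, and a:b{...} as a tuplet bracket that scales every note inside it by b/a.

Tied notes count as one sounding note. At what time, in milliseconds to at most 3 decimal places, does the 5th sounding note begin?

1. 0.0ms @ 0 + 937.5ms (3/2)
2. 937.5ms @ 3/2 + 937.5ms (3/2)
3. 1875.0ms @ 3 + 375.0ms (3/5)
4. 2250.0ms @ 18/5 + 375.0ms (3/5)
5. 2625.0ms @ 21/5 + 375.0ms (3/5)
6. 3000.0ms @ 24/5 + 375.0ms (3/5)
7. 3375.0ms @ 27/5 + 375.0ms (3/5)
8. 3750.0ms @ 6 + 1875.0ms (3)
9. 5625.0ms @ 9 + 937.5ms (3/2)
10. 6562.5ms @ 21/2 + 937.5ms (3/2)
11. 7500.0ms @ 12 + 937.5ms (3/2)
12. 8437.5ms @ 27/2 + 937.5ms (3/2)
13. 9375.0ms @ 15 + 937.5ms (3/2)
14. 10312.5ms @ 33/2 + 937.5ms (3/2)

note 5 onset = 21/5b = 2625.0ms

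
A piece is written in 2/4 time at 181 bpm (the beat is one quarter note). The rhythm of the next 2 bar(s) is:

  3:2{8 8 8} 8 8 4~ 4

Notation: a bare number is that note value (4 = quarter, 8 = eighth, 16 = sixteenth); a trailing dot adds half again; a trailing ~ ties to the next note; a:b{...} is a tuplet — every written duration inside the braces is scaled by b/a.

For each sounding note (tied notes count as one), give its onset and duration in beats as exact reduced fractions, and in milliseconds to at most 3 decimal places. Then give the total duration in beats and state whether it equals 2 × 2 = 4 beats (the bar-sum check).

1) 0.0ms=0b +110.497ms=1/3b
2) 110.497ms=1/3b +110.497ms=1/3b
3) 220.994ms=2/3b +110.497ms=1/3b
4) 331.492ms=1b +165.746ms=1/2b
5) 497.238ms=3/2b +165.746ms=1/2b
6) 662.983ms=2b +662.983ms=2b
Σ=4b of 4 (181bpm 2/4) — PASS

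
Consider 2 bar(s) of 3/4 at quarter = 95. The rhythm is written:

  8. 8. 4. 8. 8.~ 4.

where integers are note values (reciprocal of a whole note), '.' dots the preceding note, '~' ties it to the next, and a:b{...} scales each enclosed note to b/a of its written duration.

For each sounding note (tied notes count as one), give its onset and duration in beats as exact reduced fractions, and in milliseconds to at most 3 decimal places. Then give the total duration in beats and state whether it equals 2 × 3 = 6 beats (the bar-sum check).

1) 0.0ms=0b +473.684ms=3/4b
2) 473.684ms=3/4b +473.684ms=3/4b
3) 947.368ms=3/2b +947.368ms=3/2b
4) 1894.737ms=3b +473.684ms=3/4b
5) 2368.421ms=15/4b +1421.053ms=9/4b
Σ=6b of 6 (95bpm 3/4) — PASS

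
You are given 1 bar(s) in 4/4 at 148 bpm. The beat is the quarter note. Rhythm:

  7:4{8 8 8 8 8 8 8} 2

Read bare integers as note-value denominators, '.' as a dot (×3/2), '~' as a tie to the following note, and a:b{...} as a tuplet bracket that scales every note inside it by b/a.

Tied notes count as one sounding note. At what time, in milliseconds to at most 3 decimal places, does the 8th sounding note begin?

1. 0.0ms @ 0 + 115.83ms (2/7)
2. 115.83ms @ 2/7 + 115.83ms (2/7)
3. 231.66ms @ 4/7 + 115.83ms (2/7)
4. 347.49ms @ 6/7 + 115.83ms (2/7)
5. 463.32ms @ 8/7 + 115.83ms (2/7)
6. 579.151ms @ 10/7 + 115.83ms (2/7)
7. 694.981ms @ 12/7 + 115.83ms (2/7)
8. 810.811ms @ 2 + 810.811ms (2)

note 8 onset = 2b = 810.811ms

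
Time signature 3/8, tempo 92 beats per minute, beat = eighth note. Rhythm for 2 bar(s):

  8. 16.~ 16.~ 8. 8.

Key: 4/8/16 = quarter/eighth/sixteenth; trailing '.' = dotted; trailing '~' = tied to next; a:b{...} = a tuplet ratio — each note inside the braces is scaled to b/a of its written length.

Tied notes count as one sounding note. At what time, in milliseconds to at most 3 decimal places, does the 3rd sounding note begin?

note 3 onset = 9/2b = 2934.783ms

1. 0.0ms @ 0 + 978.261ms (3/2)
2. 978.261ms @ 3/2 + 1956.522ms (3)
3. 2934.783ms @ 9/2 + 978.261ms (3/2)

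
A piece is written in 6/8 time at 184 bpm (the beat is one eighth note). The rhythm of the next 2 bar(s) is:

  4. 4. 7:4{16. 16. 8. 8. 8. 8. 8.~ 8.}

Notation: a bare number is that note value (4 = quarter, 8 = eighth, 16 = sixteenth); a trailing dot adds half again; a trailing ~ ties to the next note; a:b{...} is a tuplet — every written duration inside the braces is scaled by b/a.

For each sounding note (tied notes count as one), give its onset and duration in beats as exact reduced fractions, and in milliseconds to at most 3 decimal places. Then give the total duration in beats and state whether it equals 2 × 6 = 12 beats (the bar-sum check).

1) 0.0ms=0b +978.261ms=3b
2) 978.261ms=3b +978.261ms=3b
3) 1956.522ms=6b +139.752ms=3/7b
4) 2096.273ms=45/7b +139.752ms=3/7b
5) 2236.025ms=48/7b +279.503ms=6/7b
6) 2515.528ms=54/7b +279.503ms=6/7b
7) 2795.031ms=60/7b +279.503ms=6/7b
8) 3074.534ms=66/7b +279.503ms=6/7b
9) 3354.037ms=72/7b +559.006ms=12/7b
Σ=12b of 12 (184bpm 6/8) — PASS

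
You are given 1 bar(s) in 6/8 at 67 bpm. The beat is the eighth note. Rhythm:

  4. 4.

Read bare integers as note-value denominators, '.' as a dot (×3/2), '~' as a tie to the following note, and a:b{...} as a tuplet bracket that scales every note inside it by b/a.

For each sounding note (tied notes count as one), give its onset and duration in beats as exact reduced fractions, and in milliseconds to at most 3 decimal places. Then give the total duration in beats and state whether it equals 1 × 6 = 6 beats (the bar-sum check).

1) 0.0ms=0b +2686.567ms=3b
2) 2686.567ms=3b +2686.567ms=3b
Σ=6b of 6 (67bpm 6/8) — PASS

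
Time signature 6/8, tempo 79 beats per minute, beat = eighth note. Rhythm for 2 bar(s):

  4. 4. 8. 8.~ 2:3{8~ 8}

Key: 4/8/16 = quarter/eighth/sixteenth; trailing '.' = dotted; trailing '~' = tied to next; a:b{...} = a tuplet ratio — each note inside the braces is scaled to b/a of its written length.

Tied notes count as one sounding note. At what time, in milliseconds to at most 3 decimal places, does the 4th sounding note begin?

note 4 onset = 15/2b = 5696.203ms

1. 0.0ms @ 0 + 2278.481ms (3)
2. 2278.481ms @ 3 + 2278.481ms (3)
3. 4556.962ms @ 6 + 1139.241ms (3/2)
4. 5696.203ms @ 15/2 + 3417.722ms (9/2)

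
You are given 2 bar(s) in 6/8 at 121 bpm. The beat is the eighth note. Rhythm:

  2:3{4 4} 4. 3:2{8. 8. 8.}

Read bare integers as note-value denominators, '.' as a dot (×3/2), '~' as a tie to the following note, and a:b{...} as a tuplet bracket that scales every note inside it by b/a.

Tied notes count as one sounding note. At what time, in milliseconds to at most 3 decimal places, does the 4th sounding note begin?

1. 0.0ms @ 0 + 1487.603ms (3)
2. 1487.603ms @ 3 + 1487.603ms (3)
3. 2975.207ms @ 6 + 1487.603ms (3)
4. 4462.81ms @ 9 + 495.868ms (1)
5. 4958.678ms @ 10 + 495.868ms (1)
6. 5454.545ms @ 11 + 495.868ms (1)

note 4 onset = 9b = 4462.81ms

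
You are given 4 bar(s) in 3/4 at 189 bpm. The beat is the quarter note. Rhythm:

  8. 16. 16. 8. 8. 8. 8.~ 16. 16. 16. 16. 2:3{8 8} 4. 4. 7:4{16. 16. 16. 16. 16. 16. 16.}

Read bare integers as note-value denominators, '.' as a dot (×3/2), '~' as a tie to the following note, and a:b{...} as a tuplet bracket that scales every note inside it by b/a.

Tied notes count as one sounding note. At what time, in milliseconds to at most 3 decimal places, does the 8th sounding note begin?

note 8 onset = 39/8b = 1547.619ms

1. 0.0ms @ 0 + 238.095ms (3/4)
2. 238.095ms @ 3/4 + 119.048ms (3/8)
3. 357.143ms @ 9/8 + 119.048ms (3/8)
4. 476.19ms @ 3/2 + 238.095ms (3/4)
5. 714.286ms @ 9/4 + 238.095ms (3/4)
6. 952.381ms @ 3 + 238.095ms (3/4)
7. 1190.476ms @ 15/4 + 357.143ms (9/8)
8. 1547.619ms @ 39/8 + 119.048ms (3/8)
9. 1666.667ms @ 21/4 + 119.048ms (3/8)
10. 1785.714ms @ 45/8 + 119.048ms (3/8)
11. 1904.762ms @ 6 + 238.095ms (3/4)
12. 2142.857ms @ 27/4 + 238.095ms (3/4)
13. 2380.952ms @ 15/2 + 476.19ms (3/2)
14. 2857.143ms @ 9 + 476.19ms (3/2)
15. 3333.333ms @ 21/2 + 68.027ms (3/14)
16. 3401.361ms @ 75/7 + 68.027ms (3/14)
17. 3469.388ms @ 153/14 + 68.027ms (3/14)
18. 3537.415ms @ 78/7 + 68.027ms (3/14)
19. 3605.442ms @ 159/14 + 68.027ms (3/14)
20. 3673.469ms @ 81/7 + 68.027ms (3/14)
21. 3741.497ms @ 165/14 + 68.027ms (3/14)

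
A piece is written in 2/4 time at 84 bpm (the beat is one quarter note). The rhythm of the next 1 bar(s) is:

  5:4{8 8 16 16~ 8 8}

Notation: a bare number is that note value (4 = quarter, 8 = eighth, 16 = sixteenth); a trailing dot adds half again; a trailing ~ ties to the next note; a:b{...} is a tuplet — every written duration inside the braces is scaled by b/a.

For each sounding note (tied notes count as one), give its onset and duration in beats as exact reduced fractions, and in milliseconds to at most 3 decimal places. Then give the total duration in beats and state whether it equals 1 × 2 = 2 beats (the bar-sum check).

1) 0.0ms=0b +285.714ms=2/5b
2) 285.714ms=2/5b +285.714ms=2/5b
3) 571.429ms=4/5b +142.857ms=1/5b
4) 714.286ms=1b +428.571ms=3/5b
5) 1142.857ms=8/5b +285.714ms=2/5b
Σ=2b of 2 (84bpm 2/4) — PASS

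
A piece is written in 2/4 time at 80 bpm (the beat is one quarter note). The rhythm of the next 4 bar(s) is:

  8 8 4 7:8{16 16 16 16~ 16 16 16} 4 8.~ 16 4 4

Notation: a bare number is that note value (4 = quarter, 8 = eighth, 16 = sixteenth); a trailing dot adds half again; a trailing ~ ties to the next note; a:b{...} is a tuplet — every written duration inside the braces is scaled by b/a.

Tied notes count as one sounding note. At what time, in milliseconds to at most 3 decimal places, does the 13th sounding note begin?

1. 0.0ms @ 0 + 375.0ms (1/2)
2. 375.0ms @ 1/2 + 375.0ms (1/2)
3. 750.0ms @ 1 + 750.0ms (1)
4. 1500.0ms @ 2 + 214.286ms (2/7)
5. 1714.286ms @ 16/7 + 214.286ms (2/7)
6. 1928.571ms @ 18/7 + 214.286ms (2/7)
7. 2142.857ms @ 20/7 + 428.571ms (4/7)
8. 2571.429ms @ 24/7 + 214.286ms (2/7)
9. 2785.714ms @ 26/7 + 214.286ms (2/7)
10. 3000.0ms @ 4 + 750.0ms (1)
11. 3750.0ms @ 5 + 750.0ms (1)
12. 4500.0ms @ 6 + 750.0ms (1)
13. 5250.0ms @ 7 + 750.0ms (1)

note 13 onset = 7b = 5250.0ms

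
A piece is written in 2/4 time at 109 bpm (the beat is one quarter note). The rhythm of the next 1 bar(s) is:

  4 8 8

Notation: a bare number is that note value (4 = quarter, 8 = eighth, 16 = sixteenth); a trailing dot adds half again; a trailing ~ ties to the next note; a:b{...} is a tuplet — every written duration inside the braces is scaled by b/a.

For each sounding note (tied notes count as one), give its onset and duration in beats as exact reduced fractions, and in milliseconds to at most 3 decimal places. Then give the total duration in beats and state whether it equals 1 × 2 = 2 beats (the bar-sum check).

1) 0.0ms=0b +550.459ms=1b
2) 550.459ms=1b +275.229ms=1/2b
3) 825.688ms=3/2b +275.229ms=1/2b
Σ=2b of 2 (109bpm 2/4) — PASS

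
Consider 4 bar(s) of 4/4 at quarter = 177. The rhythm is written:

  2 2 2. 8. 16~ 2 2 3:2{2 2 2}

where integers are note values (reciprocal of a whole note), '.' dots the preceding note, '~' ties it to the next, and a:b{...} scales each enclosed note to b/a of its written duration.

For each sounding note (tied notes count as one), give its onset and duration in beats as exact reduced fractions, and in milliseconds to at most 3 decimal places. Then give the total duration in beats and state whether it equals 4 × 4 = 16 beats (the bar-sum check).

1) 0.0ms=0b +677.966ms=2b
2) 677.966ms=2b +677.966ms=2b
3) 1355.932ms=4b +1016.949ms=3b
4) 2372.881ms=7b +254.237ms=3/4b
5) 2627.119ms=31/4b +762.712ms=9/4b
6) 3389.831ms=10b +677.966ms=2b
7) 4067.797ms=12b +451.977ms=4/3b
8) 4519.774ms=40/3b +451.977ms=4/3b
9) 4971.751ms=44/3b +451.977ms=4/3b
Σ=16b of 16 (177bpm 4/4) — PASS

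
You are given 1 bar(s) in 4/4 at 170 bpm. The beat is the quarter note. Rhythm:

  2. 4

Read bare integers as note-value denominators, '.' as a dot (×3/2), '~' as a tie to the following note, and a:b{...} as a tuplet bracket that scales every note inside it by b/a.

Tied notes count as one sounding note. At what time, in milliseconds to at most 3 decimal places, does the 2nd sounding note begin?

note 2 onset = 3b = 1058.824ms

1. 0.0ms @ 0 + 1058.824ms (3)
2. 1058.824ms @ 3 + 352.941ms (1)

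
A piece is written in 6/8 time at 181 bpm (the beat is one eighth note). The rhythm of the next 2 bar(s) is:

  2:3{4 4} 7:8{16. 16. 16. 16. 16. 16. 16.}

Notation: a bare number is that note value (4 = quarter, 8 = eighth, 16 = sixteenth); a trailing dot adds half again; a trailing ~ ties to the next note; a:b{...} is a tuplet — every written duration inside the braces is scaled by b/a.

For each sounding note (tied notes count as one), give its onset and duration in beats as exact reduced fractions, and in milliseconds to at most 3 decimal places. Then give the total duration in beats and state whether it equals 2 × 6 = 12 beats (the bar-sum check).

1) 0.0ms=0b +994.475ms=3b
2) 994.475ms=3b +994.475ms=3b
3) 1988.95ms=6b +284.136ms=6/7b
4) 2273.086ms=48/7b +284.136ms=6/7b
5) 2557.222ms=54/7b +284.136ms=6/7b
6) 2841.358ms=60/7b +284.136ms=6/7b
7) 3125.493ms=66/7b +284.136ms=6/7b
8) 3409.629ms=72/7b +284.136ms=6/7b
9) 3693.765ms=78/7b +284.136ms=6/7b
Σ=12b of 12 (181bpm 6/8) — PASS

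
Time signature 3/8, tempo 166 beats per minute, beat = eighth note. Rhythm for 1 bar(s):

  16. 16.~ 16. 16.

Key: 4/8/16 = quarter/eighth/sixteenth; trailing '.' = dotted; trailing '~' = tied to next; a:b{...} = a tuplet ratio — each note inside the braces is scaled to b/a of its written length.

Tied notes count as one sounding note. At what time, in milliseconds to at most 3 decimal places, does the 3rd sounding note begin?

1. 0.0ms @ 0 + 271.084ms (3/4)
2. 271.084ms @ 3/4 + 542.169ms (3/2)
3. 813.253ms @ 9/4 + 271.084ms (3/4)

note 3 onset = 9/4b = 813.253ms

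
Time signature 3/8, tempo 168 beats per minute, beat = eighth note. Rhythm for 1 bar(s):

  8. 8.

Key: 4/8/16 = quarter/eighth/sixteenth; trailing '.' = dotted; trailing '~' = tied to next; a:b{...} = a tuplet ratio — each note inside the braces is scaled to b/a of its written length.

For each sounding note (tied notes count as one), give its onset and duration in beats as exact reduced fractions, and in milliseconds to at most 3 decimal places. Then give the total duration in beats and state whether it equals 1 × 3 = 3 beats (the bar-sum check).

1) 0.0ms=0b +535.714ms=3/2b
2) 535.714ms=3/2b +535.714ms=3/2b
Σ=3b of 3 (168bpm 3/8) — PASS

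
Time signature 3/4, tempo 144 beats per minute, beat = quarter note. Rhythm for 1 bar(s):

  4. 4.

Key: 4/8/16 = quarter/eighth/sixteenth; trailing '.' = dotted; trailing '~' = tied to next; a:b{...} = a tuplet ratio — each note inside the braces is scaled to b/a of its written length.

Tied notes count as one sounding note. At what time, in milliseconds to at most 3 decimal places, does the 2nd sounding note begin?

1. 0.0ms @ 0 + 625.0ms (3/2)
2. 625.0ms @ 3/2 + 625.0ms (3/2)

note 2 onset = 3/2b = 625.0ms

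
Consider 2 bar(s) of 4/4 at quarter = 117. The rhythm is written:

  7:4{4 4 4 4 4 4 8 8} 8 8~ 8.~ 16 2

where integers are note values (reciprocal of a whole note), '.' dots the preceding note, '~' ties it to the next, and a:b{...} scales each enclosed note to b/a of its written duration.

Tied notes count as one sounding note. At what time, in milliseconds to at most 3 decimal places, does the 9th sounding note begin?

note 9 onset = 4b = 2051.282ms

1. 0.0ms @ 0 + 293.04ms (4/7)
2. 293.04ms @ 4/7 + 293.04ms (4/7)
3. 586.081ms @ 8/7 + 293.04ms (4/7)
4. 879.121ms @ 12/7 + 293.04ms (4/7)
5. 1172.161ms @ 16/7 + 293.04ms (4/7)
6. 1465.201ms @ 20/7 + 293.04ms (4/7)
7. 1758.242ms @ 24/7 + 146.52ms (2/7)
8. 1904.762ms @ 26/7 + 146.52ms (2/7)
9. 2051.282ms @ 4 + 256.41ms (1/2)
10. 2307.692ms @ 9/2 + 769.231ms (3/2)
11. 3076.923ms @ 6 + 1025.641ms (2)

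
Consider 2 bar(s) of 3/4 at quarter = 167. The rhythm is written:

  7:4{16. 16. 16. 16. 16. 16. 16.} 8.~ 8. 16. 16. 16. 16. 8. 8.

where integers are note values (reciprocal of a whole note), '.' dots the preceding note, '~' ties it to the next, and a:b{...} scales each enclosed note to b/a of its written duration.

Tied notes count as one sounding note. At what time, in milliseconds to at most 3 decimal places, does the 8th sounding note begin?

note 8 onset = 3/2b = 538.922ms

1. 0.0ms @ 0 + 76.989ms (3/14)
2. 76.989ms @ 3/14 + 76.989ms (3/14)
3. 153.978ms @ 3/7 + 76.989ms (3/14)
4. 230.967ms @ 9/14 + 76.989ms (3/14)
5. 307.956ms @ 6/7 + 76.989ms (3/14)
6. 384.944ms @ 15/14 + 76.989ms (3/14)
7. 461.933ms @ 9/7 + 76.989ms (3/14)
8. 538.922ms @ 3/2 + 538.922ms (3/2)
9. 1077.844ms @ 3 + 134.731ms (3/8)
10. 1212.575ms @ 27/8 + 134.731ms (3/8)
11. 1347.305ms @ 15/4 + 134.731ms (3/8)
12. 1482.036ms @ 33/8 + 134.731ms (3/8)
13. 1616.766ms @ 9/2 + 269.461ms (3/4)
14. 1886.228ms @ 21/4 + 269.461ms (3/4)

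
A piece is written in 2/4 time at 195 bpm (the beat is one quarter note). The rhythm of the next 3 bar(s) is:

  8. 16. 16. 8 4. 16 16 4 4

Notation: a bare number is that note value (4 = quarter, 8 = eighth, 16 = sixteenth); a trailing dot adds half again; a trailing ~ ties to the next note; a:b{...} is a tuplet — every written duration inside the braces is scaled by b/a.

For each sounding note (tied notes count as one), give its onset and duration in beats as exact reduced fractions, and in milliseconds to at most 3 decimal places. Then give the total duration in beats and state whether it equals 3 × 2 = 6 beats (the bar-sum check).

1) 0.0ms=0b +230.769ms=3/4b
2) 230.769ms=3/4b +115.385ms=3/8b
3) 346.154ms=9/8b +115.385ms=3/8b
4) 461.538ms=3/2b +153.846ms=1/2b
5) 615.385ms=2b +461.538ms=3/2b
6) 1076.923ms=7/2b +76.923ms=1/4b
7) 1153.846ms=15/4b +76.923ms=1/4b
8) 1230.769ms=4b +307.692ms=1b
9) 1538.462ms=5b +307.692ms=1b
Σ=6b of 6 (195bpm 2/4) — PASS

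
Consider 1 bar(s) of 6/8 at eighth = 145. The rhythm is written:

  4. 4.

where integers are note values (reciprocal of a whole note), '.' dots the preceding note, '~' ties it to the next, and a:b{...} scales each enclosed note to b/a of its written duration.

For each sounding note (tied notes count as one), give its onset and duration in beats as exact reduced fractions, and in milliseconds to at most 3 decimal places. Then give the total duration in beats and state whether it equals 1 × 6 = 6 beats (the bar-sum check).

1) 0.0ms=0b +1241.379ms=3b
2) 1241.379ms=3b +1241.379ms=3b
Σ=6b of 6 (145bpm 6/8) — PASS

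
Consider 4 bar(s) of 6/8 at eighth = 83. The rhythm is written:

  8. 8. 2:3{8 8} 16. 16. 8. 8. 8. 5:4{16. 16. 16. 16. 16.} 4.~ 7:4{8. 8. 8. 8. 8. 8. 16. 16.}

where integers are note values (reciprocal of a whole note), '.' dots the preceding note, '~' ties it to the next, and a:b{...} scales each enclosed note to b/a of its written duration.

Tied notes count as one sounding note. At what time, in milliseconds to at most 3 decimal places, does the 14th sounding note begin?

note 14 onset = 72/5b = 10409.639ms

1. 0.0ms @ 0 + 1084.337ms (3/2)
2. 1084.337ms @ 3/2 + 1084.337ms (3/2)
3. 2168.675ms @ 3 + 1084.337ms (3/2)
4. 3253.012ms @ 9/2 + 1084.337ms (3/2)
5. 4337.349ms @ 6 + 542.169ms (3/4)
6. 4879.518ms @ 27/4 + 542.169ms (3/4)
7. 5421.687ms @ 15/2 + 1084.337ms (3/2)
8. 6506.024ms @ 9 + 1084.337ms (3/2)
9. 7590.361ms @ 21/2 + 1084.337ms (3/2)
10. 8674.699ms @ 12 + 433.735ms (3/5)
11. 9108.434ms @ 63/5 + 433.735ms (3/5)
12. 9542.169ms @ 66/5 + 433.735ms (3/5)
13. 9975.904ms @ 69/5 + 433.735ms (3/5)
14. 10409.639ms @ 72/5 + 433.735ms (3/5)
15. 10843.373ms @ 15 + 2788.296ms (27/7)
16. 13631.67ms @ 132/7 + 619.621ms (6/7)
17. 14251.291ms @ 138/7 + 619.621ms (6/7)
18. 14870.912ms @ 144/7 + 619.621ms (6/7)
19. 15490.534ms @ 150/7 + 619.621ms (6/7)
20. 16110.155ms @ 156/7 + 619.621ms (6/7)
21. 16729.776ms @ 162/7 + 309.811ms (3/7)
22. 17039.587ms @ 165/7 + 309.811ms (3/7)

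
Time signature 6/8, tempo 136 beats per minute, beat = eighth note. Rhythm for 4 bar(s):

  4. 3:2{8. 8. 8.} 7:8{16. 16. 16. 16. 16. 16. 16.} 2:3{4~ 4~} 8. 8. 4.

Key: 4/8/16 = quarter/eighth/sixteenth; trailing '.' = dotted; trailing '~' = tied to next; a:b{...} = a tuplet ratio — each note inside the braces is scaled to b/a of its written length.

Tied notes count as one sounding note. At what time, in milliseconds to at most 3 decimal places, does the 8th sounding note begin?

1. 0.0ms @ 0 + 1323.529ms (3)
2. 1323.529ms @ 3 + 441.176ms (1)
3. 1764.706ms @ 4 + 441.176ms (1)
4. 2205.882ms @ 5 + 441.176ms (1)
5. 2647.059ms @ 6 + 378.151ms (6/7)
6. 3025.21ms @ 48/7 + 378.151ms (6/7)
7. 3403.361ms @ 54/7 + 378.151ms (6/7)
8. 3781.513ms @ 60/7 + 378.151ms (6/7)
9. 4159.664ms @ 66/7 + 378.151ms (6/7)
10. 4537.815ms @ 72/7 + 378.151ms (6/7)
11. 4915.966ms @ 78/7 + 378.151ms (6/7)
12. 5294.118ms @ 12 + 3308.824ms (15/2)
13. 8602.941ms @ 39/2 + 661.765ms (3/2)
14. 9264.706ms @ 21 + 1323.529ms (3)

note 8 onset = 60/7b = 3781.513ms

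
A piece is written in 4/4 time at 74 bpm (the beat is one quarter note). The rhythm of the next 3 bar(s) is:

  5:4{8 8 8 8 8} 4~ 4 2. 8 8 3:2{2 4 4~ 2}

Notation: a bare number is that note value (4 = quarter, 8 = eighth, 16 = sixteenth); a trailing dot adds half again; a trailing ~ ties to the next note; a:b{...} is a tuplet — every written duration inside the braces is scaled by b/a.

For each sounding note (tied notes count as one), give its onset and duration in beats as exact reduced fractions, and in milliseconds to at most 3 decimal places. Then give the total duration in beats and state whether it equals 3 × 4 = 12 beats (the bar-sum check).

1) 0.0ms=0b +324.324ms=2/5b
2) 324.324ms=2/5b +324.324ms=2/5b
3) 648.649ms=4/5b +324.324ms=2/5b
4) 972.973ms=6/5b +324.324ms=2/5b
5) 1297.297ms=8/5b +324.324ms=2/5b
6) 1621.622ms=2b +1621.622ms=2b
7) 3243.243ms=4b +2432.432ms=3b
8) 5675.676ms=7b +405.405ms=1/2b
9) 6081.081ms=15/2b +405.405ms=1/2b
10) 6486.486ms=8b +1081.081ms=4/3b
11) 7567.568ms=28/3b +540.541ms=2/3b
12) 8108.108ms=10b +1621.622ms=2b
Σ=12b of 12 (74bpm 4/4) — PASS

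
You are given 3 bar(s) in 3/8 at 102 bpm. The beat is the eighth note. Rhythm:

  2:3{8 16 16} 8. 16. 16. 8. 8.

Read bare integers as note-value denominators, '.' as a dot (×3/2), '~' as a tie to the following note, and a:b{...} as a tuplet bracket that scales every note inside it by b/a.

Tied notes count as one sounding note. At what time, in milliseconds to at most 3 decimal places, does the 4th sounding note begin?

1. 0.0ms @ 0 + 882.353ms (3/2)
2. 882.353ms @ 3/2 + 441.176ms (3/4)
3. 1323.529ms @ 9/4 + 441.176ms (3/4)
4. 1764.706ms @ 3 + 882.353ms (3/2)
5. 2647.059ms @ 9/2 + 441.176ms (3/4)
6. 3088.235ms @ 21/4 + 441.176ms (3/4)
7. 3529.412ms @ 6 + 882.353ms (3/2)
8. 4411.765ms @ 15/2 + 882.353ms (3/2)

note 4 onset = 3b = 1764.706ms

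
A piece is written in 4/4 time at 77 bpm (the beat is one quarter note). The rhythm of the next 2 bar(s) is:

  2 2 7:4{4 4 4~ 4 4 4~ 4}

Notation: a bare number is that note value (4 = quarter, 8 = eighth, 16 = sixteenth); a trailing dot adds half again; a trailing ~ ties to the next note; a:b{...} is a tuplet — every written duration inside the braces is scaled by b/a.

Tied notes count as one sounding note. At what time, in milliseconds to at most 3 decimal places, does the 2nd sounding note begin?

1. 0.0ms @ 0 + 1558.442ms (2)
2. 1558.442ms @ 2 + 1558.442ms (2)
3. 3116.883ms @ 4 + 445.269ms (4/7)
4. 3562.152ms @ 32/7 + 445.269ms (4/7)
5. 4007.421ms @ 36/7 + 890.538ms (8/7)
6. 4897.959ms @ 44/7 + 445.269ms (4/7)
7. 5343.228ms @ 48/7 + 890.538ms (8/7)

note 2 onset = 2b = 1558.442ms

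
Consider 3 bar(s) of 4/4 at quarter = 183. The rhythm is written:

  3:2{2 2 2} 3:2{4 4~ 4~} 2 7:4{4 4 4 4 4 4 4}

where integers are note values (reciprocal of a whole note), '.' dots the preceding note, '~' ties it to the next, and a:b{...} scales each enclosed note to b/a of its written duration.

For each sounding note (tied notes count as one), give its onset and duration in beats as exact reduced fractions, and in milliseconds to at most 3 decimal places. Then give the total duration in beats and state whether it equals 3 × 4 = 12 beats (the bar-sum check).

1) 0.0ms=0b +437.158ms=4/3b
2) 437.158ms=4/3b +437.158ms=4/3b
3) 874.317ms=8/3b +437.158ms=4/3b
4) 1311.475ms=4b +218.579ms=2/3b
5) 1530.055ms=14/3b +1092.896ms=10/3b
6) 2622.951ms=8b +187.354ms=4/7b
7) 2810.304ms=60/7b +187.354ms=4/7b
8) 2997.658ms=64/7b +187.354ms=4/7b
9) 3185.012ms=68/7b +187.354ms=4/7b
10) 3372.365ms=72/7b +187.354ms=4/7b
11) 3559.719ms=76/7b +187.354ms=4/7b
12) 3747.073ms=80/7b +187.354ms=4/7b
Σ=12b of 12 (183bpm 4/4) — PASS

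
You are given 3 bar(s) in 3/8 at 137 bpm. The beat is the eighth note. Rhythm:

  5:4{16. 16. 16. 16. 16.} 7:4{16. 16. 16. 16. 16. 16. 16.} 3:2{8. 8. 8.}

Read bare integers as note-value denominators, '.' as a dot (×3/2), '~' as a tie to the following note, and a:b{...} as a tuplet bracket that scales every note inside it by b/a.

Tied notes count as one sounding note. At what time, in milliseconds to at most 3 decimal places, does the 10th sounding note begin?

note 10 onset = 33/7b = 2064.651ms

1. 0.0ms @ 0 + 262.774ms (3/5)
2. 262.774ms @ 3/5 + 262.774ms (3/5)
3. 525.547ms @ 6/5 + 262.774ms (3/5)
4. 788.321ms @ 9/5 + 262.774ms (3/5)
5. 1051.095ms @ 12/5 + 262.774ms (3/5)
6. 1313.869ms @ 3 + 187.696ms (3/7)
7. 1501.564ms @ 24/7 + 187.696ms (3/7)
8. 1689.26ms @ 27/7 + 187.696ms (3/7)
9. 1876.955ms @ 30/7 + 187.696ms (3/7)
10. 2064.651ms @ 33/7 + 187.696ms (3/7)
11. 2252.346ms @ 36/7 + 187.696ms (3/7)
12. 2440.042ms @ 39/7 + 187.696ms (3/7)
13. 2627.737ms @ 6 + 437.956ms (1)
14. 3065.693ms @ 7 + 437.956ms (1)
15. 3503.65ms @ 8 + 437.956ms (1)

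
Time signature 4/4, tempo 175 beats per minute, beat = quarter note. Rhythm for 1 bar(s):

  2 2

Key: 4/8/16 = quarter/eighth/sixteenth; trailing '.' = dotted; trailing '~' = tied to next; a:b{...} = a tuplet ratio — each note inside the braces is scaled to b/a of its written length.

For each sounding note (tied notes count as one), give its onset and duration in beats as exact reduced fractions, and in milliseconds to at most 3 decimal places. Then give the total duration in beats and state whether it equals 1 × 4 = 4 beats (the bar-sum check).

1) 0.0ms=0b +685.714ms=2b
2) 685.714ms=2b +685.714ms=2b
Σ=4b of 4 (175bpm 4/4) — PASS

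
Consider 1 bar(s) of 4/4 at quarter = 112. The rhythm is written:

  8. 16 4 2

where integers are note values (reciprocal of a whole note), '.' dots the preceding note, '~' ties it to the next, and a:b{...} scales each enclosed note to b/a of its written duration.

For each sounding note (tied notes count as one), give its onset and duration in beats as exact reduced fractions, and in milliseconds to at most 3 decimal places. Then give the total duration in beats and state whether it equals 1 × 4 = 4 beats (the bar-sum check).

1) 0.0ms=0b +401.786ms=3/4b
2) 401.786ms=3/4b +133.929ms=1/4b
3) 535.714ms=1b +535.714ms=1b
4) 1071.429ms=2b +1071.429ms=2b
Σ=4b of 4 (112bpm 4/4) — PASS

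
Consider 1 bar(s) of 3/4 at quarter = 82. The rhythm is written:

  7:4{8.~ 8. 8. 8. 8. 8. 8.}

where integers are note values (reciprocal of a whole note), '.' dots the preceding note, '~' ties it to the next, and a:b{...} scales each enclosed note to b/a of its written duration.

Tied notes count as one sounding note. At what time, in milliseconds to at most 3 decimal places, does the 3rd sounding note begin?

note 3 onset = 9/7b = 940.767ms

1. 0.0ms @ 0 + 627.178ms (6/7)
2. 627.178ms @ 6/7 + 313.589ms (3/7)
3. 940.767ms @ 9/7 + 313.589ms (3/7)
4. 1254.355ms @ 12/7 + 313.589ms (3/7)
5. 1567.944ms @ 15/7 + 313.589ms (3/7)
6. 1881.533ms @ 18/7 + 313.589ms (3/7)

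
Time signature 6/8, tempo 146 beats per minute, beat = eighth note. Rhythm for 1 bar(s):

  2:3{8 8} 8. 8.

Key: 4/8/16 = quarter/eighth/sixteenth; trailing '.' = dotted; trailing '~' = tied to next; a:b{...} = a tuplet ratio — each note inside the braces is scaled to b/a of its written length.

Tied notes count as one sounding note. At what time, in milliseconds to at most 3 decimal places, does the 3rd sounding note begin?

note 3 onset = 3b = 1232.877ms

1. 0.0ms @ 0 + 616.438ms (3/2)
2. 616.438ms @ 3/2 + 616.438ms (3/2)
3. 1232.877ms @ 3 + 616.438ms (3/2)
4. 1849.315ms @ 9/2 + 616.438ms (3/2)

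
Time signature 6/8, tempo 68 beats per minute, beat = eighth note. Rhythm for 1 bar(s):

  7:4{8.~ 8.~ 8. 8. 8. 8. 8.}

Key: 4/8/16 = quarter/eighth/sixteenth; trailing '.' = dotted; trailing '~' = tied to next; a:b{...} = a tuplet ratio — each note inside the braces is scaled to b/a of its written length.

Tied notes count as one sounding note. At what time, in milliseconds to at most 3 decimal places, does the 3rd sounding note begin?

note 3 onset = 24/7b = 3025.21ms

1. 0.0ms @ 0 + 2268.908ms (18/7)
2. 2268.908ms @ 18/7 + 756.303ms (6/7)
3. 3025.21ms @ 24/7 + 756.303ms (6/7)
4. 3781.513ms @ 30/7 + 756.303ms (6/7)
5. 4537.815ms @ 36/7 + 756.303ms (6/7)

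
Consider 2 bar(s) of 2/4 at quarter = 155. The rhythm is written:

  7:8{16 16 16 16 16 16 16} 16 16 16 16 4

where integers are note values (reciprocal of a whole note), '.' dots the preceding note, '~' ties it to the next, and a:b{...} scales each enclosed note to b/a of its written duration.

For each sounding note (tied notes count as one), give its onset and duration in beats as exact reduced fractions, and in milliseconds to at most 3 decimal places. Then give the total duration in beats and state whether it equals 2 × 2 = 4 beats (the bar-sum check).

1) 0.0ms=0b +110.599ms=2/7b
2) 110.599ms=2/7b +110.599ms=2/7b
3) 221.198ms=4/7b +110.599ms=2/7b
4) 331.797ms=6/7b +110.599ms=2/7b
5) 442.396ms=8/7b +110.599ms=2/7b
6) 552.995ms=10/7b +110.599ms=2/7b
7) 663.594ms=12/7b +110.599ms=2/7b
8) 774.194ms=2b +96.774ms=1/4b
9) 870.968ms=9/4b +96.774ms=1/4b
10) 967.742ms=5/2b +96.774ms=1/4b
11) 1064.516ms=11/4b +96.774ms=1/4b
12) 1161.29ms=3b +387.097ms=1b
Σ=4b of 4 (155bpm 2/4) — PASS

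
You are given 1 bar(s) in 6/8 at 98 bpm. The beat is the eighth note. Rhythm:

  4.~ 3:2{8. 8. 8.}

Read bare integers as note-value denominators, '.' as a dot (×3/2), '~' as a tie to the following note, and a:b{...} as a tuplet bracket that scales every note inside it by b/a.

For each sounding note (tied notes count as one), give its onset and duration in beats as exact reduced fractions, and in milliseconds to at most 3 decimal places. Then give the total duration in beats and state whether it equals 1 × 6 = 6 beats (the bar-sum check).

1) 0.0ms=0b +2448.98ms=4b
2) 2448.98ms=4b +612.245ms=1b
3) 3061.224ms=5b +612.245ms=1b
Σ=6b of 6 (98bpm 6/8) — PASS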